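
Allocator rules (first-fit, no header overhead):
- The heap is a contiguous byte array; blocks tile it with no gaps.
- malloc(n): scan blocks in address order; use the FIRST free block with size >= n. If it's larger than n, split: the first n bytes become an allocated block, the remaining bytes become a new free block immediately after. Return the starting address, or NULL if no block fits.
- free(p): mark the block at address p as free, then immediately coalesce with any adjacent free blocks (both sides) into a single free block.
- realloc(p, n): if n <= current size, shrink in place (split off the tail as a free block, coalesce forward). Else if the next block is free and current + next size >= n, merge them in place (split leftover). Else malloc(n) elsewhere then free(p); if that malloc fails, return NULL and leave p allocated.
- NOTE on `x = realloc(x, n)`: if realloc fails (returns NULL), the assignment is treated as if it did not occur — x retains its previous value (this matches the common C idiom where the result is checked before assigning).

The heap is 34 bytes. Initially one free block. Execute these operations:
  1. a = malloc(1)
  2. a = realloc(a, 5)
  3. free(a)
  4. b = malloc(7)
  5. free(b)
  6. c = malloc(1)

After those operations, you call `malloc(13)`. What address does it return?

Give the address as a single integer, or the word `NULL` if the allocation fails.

Answer: 1

Derivation:
Op 1: a = malloc(1) -> a = 0; heap: [0-0 ALLOC][1-33 FREE]
Op 2: a = realloc(a, 5) -> a = 0; heap: [0-4 ALLOC][5-33 FREE]
Op 3: free(a) -> (freed a); heap: [0-33 FREE]
Op 4: b = malloc(7) -> b = 0; heap: [0-6 ALLOC][7-33 FREE]
Op 5: free(b) -> (freed b); heap: [0-33 FREE]
Op 6: c = malloc(1) -> c = 0; heap: [0-0 ALLOC][1-33 FREE]
malloc(13): first-fit scan over [0-0 ALLOC][1-33 FREE] -> 1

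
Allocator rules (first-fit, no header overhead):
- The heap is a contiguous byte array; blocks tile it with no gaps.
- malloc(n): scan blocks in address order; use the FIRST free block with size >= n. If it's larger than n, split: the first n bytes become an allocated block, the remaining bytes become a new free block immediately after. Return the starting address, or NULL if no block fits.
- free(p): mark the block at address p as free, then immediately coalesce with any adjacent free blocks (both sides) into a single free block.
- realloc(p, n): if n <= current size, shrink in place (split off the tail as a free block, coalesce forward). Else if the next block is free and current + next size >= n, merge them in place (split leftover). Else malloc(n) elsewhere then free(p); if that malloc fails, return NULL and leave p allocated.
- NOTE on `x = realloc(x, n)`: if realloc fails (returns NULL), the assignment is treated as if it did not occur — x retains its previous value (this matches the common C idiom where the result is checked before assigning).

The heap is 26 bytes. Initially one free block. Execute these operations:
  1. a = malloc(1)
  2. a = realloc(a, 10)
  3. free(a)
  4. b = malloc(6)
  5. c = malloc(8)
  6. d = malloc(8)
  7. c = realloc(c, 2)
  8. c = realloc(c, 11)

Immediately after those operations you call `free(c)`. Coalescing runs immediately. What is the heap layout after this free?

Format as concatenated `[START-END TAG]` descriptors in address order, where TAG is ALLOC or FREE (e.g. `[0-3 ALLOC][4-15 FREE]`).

Op 1: a = malloc(1) -> a = 0; heap: [0-0 ALLOC][1-25 FREE]
Op 2: a = realloc(a, 10) -> a = 0; heap: [0-9 ALLOC][10-25 FREE]
Op 3: free(a) -> (freed a); heap: [0-25 FREE]
Op 4: b = malloc(6) -> b = 0; heap: [0-5 ALLOC][6-25 FREE]
Op 5: c = malloc(8) -> c = 6; heap: [0-5 ALLOC][6-13 ALLOC][14-25 FREE]
Op 6: d = malloc(8) -> d = 14; heap: [0-5 ALLOC][6-13 ALLOC][14-21 ALLOC][22-25 FREE]
Op 7: c = realloc(c, 2) -> c = 6; heap: [0-5 ALLOC][6-7 ALLOC][8-13 FREE][14-21 ALLOC][22-25 FREE]
Op 8: c = realloc(c, 11) -> NULL (c unchanged); heap: [0-5 ALLOC][6-7 ALLOC][8-13 FREE][14-21 ALLOC][22-25 FREE]
free(c): c = 6 -> block [6-7 ALLOC]; mark free, coalesce with adjacent free neighbors -> [0-5 ALLOC][6-13 FREE][14-21 ALLOC][22-25 FREE]

Answer: [0-5 ALLOC][6-13 FREE][14-21 ALLOC][22-25 FREE]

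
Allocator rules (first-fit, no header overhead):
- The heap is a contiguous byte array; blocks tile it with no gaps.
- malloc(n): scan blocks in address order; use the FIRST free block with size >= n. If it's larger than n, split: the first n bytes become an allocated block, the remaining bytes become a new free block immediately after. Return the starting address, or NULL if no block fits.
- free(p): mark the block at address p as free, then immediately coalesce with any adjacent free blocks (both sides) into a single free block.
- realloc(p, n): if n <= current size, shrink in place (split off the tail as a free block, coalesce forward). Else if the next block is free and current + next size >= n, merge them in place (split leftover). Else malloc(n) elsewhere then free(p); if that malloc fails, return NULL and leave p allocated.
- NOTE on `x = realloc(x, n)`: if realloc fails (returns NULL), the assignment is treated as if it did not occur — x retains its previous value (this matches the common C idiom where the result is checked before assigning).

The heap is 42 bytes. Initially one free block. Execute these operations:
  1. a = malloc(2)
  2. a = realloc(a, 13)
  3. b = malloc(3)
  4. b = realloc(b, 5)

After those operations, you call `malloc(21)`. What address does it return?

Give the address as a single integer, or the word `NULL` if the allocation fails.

Answer: 18

Derivation:
Op 1: a = malloc(2) -> a = 0; heap: [0-1 ALLOC][2-41 FREE]
Op 2: a = realloc(a, 13) -> a = 0; heap: [0-12 ALLOC][13-41 FREE]
Op 3: b = malloc(3) -> b = 13; heap: [0-12 ALLOC][13-15 ALLOC][16-41 FREE]
Op 4: b = realloc(b, 5) -> b = 13; heap: [0-12 ALLOC][13-17 ALLOC][18-41 FREE]
malloc(21): first-fit scan over [0-12 ALLOC][13-17 ALLOC][18-41 FREE] -> 18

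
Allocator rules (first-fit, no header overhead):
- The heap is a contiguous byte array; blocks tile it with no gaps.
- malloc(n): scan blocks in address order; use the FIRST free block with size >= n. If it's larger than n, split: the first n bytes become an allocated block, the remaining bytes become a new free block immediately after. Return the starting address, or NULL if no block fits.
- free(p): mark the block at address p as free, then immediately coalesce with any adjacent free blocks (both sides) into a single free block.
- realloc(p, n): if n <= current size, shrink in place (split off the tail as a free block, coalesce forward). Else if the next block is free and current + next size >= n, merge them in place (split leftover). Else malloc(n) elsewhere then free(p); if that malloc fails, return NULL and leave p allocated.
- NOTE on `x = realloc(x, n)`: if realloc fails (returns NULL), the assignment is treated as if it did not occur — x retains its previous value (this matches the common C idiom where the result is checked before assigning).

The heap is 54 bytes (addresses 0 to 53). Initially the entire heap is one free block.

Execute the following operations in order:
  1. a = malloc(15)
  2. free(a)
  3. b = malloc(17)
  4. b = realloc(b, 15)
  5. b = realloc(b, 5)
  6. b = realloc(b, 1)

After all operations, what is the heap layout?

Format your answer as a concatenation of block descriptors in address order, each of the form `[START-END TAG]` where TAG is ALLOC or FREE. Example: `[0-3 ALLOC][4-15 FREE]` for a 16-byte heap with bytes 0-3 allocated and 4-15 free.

Answer: [0-0 ALLOC][1-53 FREE]

Derivation:
Op 1: a = malloc(15) -> a = 0; heap: [0-14 ALLOC][15-53 FREE]
Op 2: free(a) -> (freed a); heap: [0-53 FREE]
Op 3: b = malloc(17) -> b = 0; heap: [0-16 ALLOC][17-53 FREE]
Op 4: b = realloc(b, 15) -> b = 0; heap: [0-14 ALLOC][15-53 FREE]
Op 5: b = realloc(b, 5) -> b = 0; heap: [0-4 ALLOC][5-53 FREE]
Op 6: b = realloc(b, 1) -> b = 0; heap: [0-0 ALLOC][1-53 FREE]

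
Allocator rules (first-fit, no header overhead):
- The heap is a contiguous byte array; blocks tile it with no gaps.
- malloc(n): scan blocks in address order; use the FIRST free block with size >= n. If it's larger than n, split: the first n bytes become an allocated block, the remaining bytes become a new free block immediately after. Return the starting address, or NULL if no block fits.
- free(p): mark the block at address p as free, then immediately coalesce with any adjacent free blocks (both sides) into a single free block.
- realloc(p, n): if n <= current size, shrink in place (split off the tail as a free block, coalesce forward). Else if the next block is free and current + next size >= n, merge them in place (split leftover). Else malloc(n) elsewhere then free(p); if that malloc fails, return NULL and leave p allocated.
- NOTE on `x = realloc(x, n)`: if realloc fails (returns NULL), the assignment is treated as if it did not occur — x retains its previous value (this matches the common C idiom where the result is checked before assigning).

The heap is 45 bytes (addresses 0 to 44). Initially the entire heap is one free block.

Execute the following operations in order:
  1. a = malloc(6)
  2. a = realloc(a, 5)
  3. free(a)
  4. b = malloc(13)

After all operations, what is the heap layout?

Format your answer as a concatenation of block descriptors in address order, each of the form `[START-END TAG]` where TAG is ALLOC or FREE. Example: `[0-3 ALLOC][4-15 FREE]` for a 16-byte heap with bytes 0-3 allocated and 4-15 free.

Op 1: a = malloc(6) -> a = 0; heap: [0-5 ALLOC][6-44 FREE]
Op 2: a = realloc(a, 5) -> a = 0; heap: [0-4 ALLOC][5-44 FREE]
Op 3: free(a) -> (freed a); heap: [0-44 FREE]
Op 4: b = malloc(13) -> b = 0; heap: [0-12 ALLOC][13-44 FREE]

Answer: [0-12 ALLOC][13-44 FREE]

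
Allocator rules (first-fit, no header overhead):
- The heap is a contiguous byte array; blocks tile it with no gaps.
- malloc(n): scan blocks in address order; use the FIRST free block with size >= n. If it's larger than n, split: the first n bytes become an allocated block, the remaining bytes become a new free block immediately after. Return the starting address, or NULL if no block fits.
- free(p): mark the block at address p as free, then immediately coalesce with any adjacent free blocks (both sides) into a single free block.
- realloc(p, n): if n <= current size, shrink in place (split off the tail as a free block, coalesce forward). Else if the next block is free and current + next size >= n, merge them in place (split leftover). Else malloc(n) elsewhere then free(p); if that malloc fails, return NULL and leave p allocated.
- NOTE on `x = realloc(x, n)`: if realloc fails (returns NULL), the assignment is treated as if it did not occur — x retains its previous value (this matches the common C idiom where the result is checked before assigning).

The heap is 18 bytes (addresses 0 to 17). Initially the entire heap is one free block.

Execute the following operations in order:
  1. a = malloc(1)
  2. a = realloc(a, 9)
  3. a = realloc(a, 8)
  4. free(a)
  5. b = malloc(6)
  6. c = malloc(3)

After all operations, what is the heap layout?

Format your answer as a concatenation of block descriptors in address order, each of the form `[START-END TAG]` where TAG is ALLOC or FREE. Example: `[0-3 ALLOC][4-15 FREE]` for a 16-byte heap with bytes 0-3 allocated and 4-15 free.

Op 1: a = malloc(1) -> a = 0; heap: [0-0 ALLOC][1-17 FREE]
Op 2: a = realloc(a, 9) -> a = 0; heap: [0-8 ALLOC][9-17 FREE]
Op 3: a = realloc(a, 8) -> a = 0; heap: [0-7 ALLOC][8-17 FREE]
Op 4: free(a) -> (freed a); heap: [0-17 FREE]
Op 5: b = malloc(6) -> b = 0; heap: [0-5 ALLOC][6-17 FREE]
Op 6: c = malloc(3) -> c = 6; heap: [0-5 ALLOC][6-8 ALLOC][9-17 FREE]

Answer: [0-5 ALLOC][6-8 ALLOC][9-17 FREE]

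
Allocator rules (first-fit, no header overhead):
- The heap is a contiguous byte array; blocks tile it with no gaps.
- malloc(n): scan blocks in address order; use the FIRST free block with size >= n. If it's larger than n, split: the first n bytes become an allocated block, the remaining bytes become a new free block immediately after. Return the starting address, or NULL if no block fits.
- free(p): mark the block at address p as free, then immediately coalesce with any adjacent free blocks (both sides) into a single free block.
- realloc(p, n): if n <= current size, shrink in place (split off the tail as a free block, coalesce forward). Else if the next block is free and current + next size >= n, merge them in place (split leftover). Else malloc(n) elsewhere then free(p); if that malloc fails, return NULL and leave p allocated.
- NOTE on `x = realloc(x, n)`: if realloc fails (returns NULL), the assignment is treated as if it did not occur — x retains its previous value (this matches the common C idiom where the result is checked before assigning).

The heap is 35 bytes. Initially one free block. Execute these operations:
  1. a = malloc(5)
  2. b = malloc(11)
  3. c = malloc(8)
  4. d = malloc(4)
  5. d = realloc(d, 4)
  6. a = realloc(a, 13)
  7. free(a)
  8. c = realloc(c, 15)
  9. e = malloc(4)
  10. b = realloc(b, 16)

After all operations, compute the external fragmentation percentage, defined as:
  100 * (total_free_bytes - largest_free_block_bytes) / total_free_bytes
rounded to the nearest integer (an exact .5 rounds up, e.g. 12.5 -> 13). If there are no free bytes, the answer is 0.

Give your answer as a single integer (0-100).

Answer: 13

Derivation:
Op 1: a = malloc(5) -> a = 0; heap: [0-4 ALLOC][5-34 FREE]
Op 2: b = malloc(11) -> b = 5; heap: [0-4 ALLOC][5-15 ALLOC][16-34 FREE]
Op 3: c = malloc(8) -> c = 16; heap: [0-4 ALLOC][5-15 ALLOC][16-23 ALLOC][24-34 FREE]
Op 4: d = malloc(4) -> d = 24; heap: [0-4 ALLOC][5-15 ALLOC][16-23 ALLOC][24-27 ALLOC][28-34 FREE]
Op 5: d = realloc(d, 4) -> d = 24; heap: [0-4 ALLOC][5-15 ALLOC][16-23 ALLOC][24-27 ALLOC][28-34 FREE]
Op 6: a = realloc(a, 13) -> NULL (a unchanged); heap: [0-4 ALLOC][5-15 ALLOC][16-23 ALLOC][24-27 ALLOC][28-34 FREE]
Op 7: free(a) -> (freed a); heap: [0-4 FREE][5-15 ALLOC][16-23 ALLOC][24-27 ALLOC][28-34 FREE]
Op 8: c = realloc(c, 15) -> NULL (c unchanged); heap: [0-4 FREE][5-15 ALLOC][16-23 ALLOC][24-27 ALLOC][28-34 FREE]
Op 9: e = malloc(4) -> e = 0; heap: [0-3 ALLOC][4-4 FREE][5-15 ALLOC][16-23 ALLOC][24-27 ALLOC][28-34 FREE]
Op 10: b = realloc(b, 16) -> NULL (b unchanged); heap: [0-3 ALLOC][4-4 FREE][5-15 ALLOC][16-23 ALLOC][24-27 ALLOC][28-34 FREE]
Free blocks: [1 7] total_free=8 largest=7 -> 100*(8-7)/8 = 100/8 = 12.5 -> rounds to 13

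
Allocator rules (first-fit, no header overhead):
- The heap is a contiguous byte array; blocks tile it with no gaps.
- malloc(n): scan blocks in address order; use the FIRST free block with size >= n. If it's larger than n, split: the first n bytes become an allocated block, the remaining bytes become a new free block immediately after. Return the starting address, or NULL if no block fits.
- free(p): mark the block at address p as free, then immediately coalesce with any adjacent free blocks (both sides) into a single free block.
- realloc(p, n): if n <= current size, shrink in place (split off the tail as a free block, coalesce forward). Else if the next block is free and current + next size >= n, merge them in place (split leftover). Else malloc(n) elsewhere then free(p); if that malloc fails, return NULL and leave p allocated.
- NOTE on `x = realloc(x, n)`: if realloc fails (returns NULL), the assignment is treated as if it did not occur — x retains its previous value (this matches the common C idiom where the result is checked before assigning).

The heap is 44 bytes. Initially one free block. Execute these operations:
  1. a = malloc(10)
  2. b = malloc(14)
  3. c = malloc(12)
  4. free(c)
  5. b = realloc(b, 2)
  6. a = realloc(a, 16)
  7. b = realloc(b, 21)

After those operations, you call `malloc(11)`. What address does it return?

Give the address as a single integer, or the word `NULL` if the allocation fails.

Answer: 28

Derivation:
Op 1: a = malloc(10) -> a = 0; heap: [0-9 ALLOC][10-43 FREE]
Op 2: b = malloc(14) -> b = 10; heap: [0-9 ALLOC][10-23 ALLOC][24-43 FREE]
Op 3: c = malloc(12) -> c = 24; heap: [0-9 ALLOC][10-23 ALLOC][24-35 ALLOC][36-43 FREE]
Op 4: free(c) -> (freed c); heap: [0-9 ALLOC][10-23 ALLOC][24-43 FREE]
Op 5: b = realloc(b, 2) -> b = 10; heap: [0-9 ALLOC][10-11 ALLOC][12-43 FREE]
Op 6: a = realloc(a, 16) -> a = 12; heap: [0-9 FREE][10-11 ALLOC][12-27 ALLOC][28-43 FREE]
Op 7: b = realloc(b, 21) -> NULL (b unchanged); heap: [0-9 FREE][10-11 ALLOC][12-27 ALLOC][28-43 FREE]
malloc(11): first-fit scan over [0-9 FREE][10-11 ALLOC][12-27 ALLOC][28-43 FREE] -> 28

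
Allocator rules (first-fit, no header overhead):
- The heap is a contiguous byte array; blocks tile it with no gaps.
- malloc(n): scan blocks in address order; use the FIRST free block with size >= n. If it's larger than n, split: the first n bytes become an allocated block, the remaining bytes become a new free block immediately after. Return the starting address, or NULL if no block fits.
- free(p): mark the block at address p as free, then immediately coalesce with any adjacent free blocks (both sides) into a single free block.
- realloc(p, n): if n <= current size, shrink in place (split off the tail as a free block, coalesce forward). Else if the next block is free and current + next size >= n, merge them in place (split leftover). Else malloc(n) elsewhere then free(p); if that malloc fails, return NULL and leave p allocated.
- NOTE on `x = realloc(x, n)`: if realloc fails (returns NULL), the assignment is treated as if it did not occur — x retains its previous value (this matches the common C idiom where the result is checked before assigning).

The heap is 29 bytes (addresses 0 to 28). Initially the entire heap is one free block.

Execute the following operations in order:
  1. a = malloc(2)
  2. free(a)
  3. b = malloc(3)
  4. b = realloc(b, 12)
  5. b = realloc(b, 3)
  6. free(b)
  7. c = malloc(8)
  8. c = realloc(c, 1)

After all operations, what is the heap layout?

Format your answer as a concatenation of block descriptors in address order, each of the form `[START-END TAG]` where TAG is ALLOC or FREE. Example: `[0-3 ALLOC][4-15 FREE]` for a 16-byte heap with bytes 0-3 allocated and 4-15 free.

Answer: [0-0 ALLOC][1-28 FREE]

Derivation:
Op 1: a = malloc(2) -> a = 0; heap: [0-1 ALLOC][2-28 FREE]
Op 2: free(a) -> (freed a); heap: [0-28 FREE]
Op 3: b = malloc(3) -> b = 0; heap: [0-2 ALLOC][3-28 FREE]
Op 4: b = realloc(b, 12) -> b = 0; heap: [0-11 ALLOC][12-28 FREE]
Op 5: b = realloc(b, 3) -> b = 0; heap: [0-2 ALLOC][3-28 FREE]
Op 6: free(b) -> (freed b); heap: [0-28 FREE]
Op 7: c = malloc(8) -> c = 0; heap: [0-7 ALLOC][8-28 FREE]
Op 8: c = realloc(c, 1) -> c = 0; heap: [0-0 ALLOC][1-28 FREE]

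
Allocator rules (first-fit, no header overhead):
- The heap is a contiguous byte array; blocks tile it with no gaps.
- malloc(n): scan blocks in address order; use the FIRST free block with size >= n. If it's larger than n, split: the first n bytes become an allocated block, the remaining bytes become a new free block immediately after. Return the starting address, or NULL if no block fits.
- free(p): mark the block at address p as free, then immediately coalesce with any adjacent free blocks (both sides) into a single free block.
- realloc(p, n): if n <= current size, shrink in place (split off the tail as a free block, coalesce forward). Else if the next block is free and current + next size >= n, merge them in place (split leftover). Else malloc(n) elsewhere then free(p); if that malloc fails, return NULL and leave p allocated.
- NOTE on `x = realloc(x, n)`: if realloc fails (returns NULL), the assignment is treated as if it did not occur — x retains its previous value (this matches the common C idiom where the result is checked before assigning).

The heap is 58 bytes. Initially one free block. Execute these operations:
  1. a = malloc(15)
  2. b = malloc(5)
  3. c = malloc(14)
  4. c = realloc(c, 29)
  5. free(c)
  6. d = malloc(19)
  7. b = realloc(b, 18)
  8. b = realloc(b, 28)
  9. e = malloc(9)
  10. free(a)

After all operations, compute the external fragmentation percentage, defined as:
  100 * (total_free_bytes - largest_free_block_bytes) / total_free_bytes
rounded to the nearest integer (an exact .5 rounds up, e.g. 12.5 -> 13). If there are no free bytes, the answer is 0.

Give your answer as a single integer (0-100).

Op 1: a = malloc(15) -> a = 0; heap: [0-14 ALLOC][15-57 FREE]
Op 2: b = malloc(5) -> b = 15; heap: [0-14 ALLOC][15-19 ALLOC][20-57 FREE]
Op 3: c = malloc(14) -> c = 20; heap: [0-14 ALLOC][15-19 ALLOC][20-33 ALLOC][34-57 FREE]
Op 4: c = realloc(c, 29) -> c = 20; heap: [0-14 ALLOC][15-19 ALLOC][20-48 ALLOC][49-57 FREE]
Op 5: free(c) -> (freed c); heap: [0-14 ALLOC][15-19 ALLOC][20-57 FREE]
Op 6: d = malloc(19) -> d = 20; heap: [0-14 ALLOC][15-19 ALLOC][20-38 ALLOC][39-57 FREE]
Op 7: b = realloc(b, 18) -> b = 39; heap: [0-14 ALLOC][15-19 FREE][20-38 ALLOC][39-56 ALLOC][57-57 FREE]
Op 8: b = realloc(b, 28) -> NULL (b unchanged); heap: [0-14 ALLOC][15-19 FREE][20-38 ALLOC][39-56 ALLOC][57-57 FREE]
Op 9: e = malloc(9) -> e = NULL; heap: [0-14 ALLOC][15-19 FREE][20-38 ALLOC][39-56 ALLOC][57-57 FREE]
Op 10: free(a) -> (freed a); heap: [0-19 FREE][20-38 ALLOC][39-56 ALLOC][57-57 FREE]
Free blocks: [20 1] total_free=21 largest=20 -> 100*(21-20)/21 = 100/21 ≈ 4.762 -> rounds to 5

Answer: 5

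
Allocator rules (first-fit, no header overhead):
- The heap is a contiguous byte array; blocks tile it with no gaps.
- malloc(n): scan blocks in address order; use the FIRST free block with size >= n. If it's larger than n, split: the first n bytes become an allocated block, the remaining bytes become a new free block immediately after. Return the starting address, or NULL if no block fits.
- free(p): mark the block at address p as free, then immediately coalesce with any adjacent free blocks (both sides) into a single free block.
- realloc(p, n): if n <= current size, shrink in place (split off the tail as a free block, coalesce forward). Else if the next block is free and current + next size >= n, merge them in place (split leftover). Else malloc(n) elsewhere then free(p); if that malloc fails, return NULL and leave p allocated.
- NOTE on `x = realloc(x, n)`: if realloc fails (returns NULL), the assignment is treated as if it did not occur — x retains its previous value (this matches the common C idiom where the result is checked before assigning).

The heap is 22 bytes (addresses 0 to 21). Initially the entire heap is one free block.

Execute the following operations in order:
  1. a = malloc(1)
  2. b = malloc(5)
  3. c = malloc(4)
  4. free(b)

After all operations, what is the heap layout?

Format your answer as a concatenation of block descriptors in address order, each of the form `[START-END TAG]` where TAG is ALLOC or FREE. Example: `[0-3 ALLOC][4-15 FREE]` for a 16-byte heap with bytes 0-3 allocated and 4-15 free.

Answer: [0-0 ALLOC][1-5 FREE][6-9 ALLOC][10-21 FREE]

Derivation:
Op 1: a = malloc(1) -> a = 0; heap: [0-0 ALLOC][1-21 FREE]
Op 2: b = malloc(5) -> b = 1; heap: [0-0 ALLOC][1-5 ALLOC][6-21 FREE]
Op 3: c = malloc(4) -> c = 6; heap: [0-0 ALLOC][1-5 ALLOC][6-9 ALLOC][10-21 FREE]
Op 4: free(b) -> (freed b); heap: [0-0 ALLOC][1-5 FREE][6-9 ALLOC][10-21 FREE]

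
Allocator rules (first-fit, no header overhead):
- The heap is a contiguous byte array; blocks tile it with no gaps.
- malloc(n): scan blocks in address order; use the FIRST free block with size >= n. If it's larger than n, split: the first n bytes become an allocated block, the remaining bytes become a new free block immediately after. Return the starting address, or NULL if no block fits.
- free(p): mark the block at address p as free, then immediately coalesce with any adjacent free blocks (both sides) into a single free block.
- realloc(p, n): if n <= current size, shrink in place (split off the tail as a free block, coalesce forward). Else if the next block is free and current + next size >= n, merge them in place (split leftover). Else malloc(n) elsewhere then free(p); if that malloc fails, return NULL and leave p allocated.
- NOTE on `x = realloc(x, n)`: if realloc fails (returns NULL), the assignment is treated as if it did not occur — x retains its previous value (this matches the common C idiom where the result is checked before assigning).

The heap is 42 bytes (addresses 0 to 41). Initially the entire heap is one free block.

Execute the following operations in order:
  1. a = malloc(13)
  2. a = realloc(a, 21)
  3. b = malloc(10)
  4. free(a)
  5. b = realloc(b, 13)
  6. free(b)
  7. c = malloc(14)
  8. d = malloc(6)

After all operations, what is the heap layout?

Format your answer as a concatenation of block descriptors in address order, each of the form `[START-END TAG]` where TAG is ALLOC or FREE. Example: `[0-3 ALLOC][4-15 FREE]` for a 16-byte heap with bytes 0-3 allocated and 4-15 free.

Op 1: a = malloc(13) -> a = 0; heap: [0-12 ALLOC][13-41 FREE]
Op 2: a = realloc(a, 21) -> a = 0; heap: [0-20 ALLOC][21-41 FREE]
Op 3: b = malloc(10) -> b = 21; heap: [0-20 ALLOC][21-30 ALLOC][31-41 FREE]
Op 4: free(a) -> (freed a); heap: [0-20 FREE][21-30 ALLOC][31-41 FREE]
Op 5: b = realloc(b, 13) -> b = 21; heap: [0-20 FREE][21-33 ALLOC][34-41 FREE]
Op 6: free(b) -> (freed b); heap: [0-41 FREE]
Op 7: c = malloc(14) -> c = 0; heap: [0-13 ALLOC][14-41 FREE]
Op 8: d = malloc(6) -> d = 14; heap: [0-13 ALLOC][14-19 ALLOC][20-41 FREE]

Answer: [0-13 ALLOC][14-19 ALLOC][20-41 FREE]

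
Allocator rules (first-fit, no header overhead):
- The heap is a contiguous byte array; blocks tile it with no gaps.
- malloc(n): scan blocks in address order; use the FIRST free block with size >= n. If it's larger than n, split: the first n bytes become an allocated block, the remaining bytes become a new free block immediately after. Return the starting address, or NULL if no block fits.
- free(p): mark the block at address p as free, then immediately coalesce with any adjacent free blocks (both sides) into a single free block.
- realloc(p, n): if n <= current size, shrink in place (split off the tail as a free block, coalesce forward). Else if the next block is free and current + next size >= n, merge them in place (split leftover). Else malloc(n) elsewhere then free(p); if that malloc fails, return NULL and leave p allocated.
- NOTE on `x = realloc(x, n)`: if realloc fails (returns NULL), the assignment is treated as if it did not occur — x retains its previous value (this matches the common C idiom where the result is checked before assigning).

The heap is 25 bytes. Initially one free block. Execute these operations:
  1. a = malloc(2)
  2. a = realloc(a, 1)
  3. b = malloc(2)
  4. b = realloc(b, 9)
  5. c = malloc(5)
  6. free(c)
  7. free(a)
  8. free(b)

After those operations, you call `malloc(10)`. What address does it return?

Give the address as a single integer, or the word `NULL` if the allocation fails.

Op 1: a = malloc(2) -> a = 0; heap: [0-1 ALLOC][2-24 FREE]
Op 2: a = realloc(a, 1) -> a = 0; heap: [0-0 ALLOC][1-24 FREE]
Op 3: b = malloc(2) -> b = 1; heap: [0-0 ALLOC][1-2 ALLOC][3-24 FREE]
Op 4: b = realloc(b, 9) -> b = 1; heap: [0-0 ALLOC][1-9 ALLOC][10-24 FREE]
Op 5: c = malloc(5) -> c = 10; heap: [0-0 ALLOC][1-9 ALLOC][10-14 ALLOC][15-24 FREE]
Op 6: free(c) -> (freed c); heap: [0-0 ALLOC][1-9 ALLOC][10-24 FREE]
Op 7: free(a) -> (freed a); heap: [0-0 FREE][1-9 ALLOC][10-24 FREE]
Op 8: free(b) -> (freed b); heap: [0-24 FREE]
malloc(10): first-fit scan over [0-24 FREE] -> 0

Answer: 0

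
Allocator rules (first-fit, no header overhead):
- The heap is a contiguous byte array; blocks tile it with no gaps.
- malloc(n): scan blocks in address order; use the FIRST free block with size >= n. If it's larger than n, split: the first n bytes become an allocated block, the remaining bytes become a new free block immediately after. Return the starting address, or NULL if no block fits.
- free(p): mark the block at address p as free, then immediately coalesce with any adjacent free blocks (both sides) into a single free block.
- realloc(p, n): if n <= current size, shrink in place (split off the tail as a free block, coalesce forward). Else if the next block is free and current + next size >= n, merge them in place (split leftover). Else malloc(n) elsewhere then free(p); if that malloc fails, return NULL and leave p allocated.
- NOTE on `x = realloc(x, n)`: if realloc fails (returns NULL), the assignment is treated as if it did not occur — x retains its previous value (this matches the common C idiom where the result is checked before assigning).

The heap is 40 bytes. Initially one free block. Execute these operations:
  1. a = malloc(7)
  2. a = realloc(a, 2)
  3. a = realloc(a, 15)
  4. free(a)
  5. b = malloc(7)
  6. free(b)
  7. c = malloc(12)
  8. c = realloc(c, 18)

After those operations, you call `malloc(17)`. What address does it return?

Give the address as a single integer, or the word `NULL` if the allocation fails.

Op 1: a = malloc(7) -> a = 0; heap: [0-6 ALLOC][7-39 FREE]
Op 2: a = realloc(a, 2) -> a = 0; heap: [0-1 ALLOC][2-39 FREE]
Op 3: a = realloc(a, 15) -> a = 0; heap: [0-14 ALLOC][15-39 FREE]
Op 4: free(a) -> (freed a); heap: [0-39 FREE]
Op 5: b = malloc(7) -> b = 0; heap: [0-6 ALLOC][7-39 FREE]
Op 6: free(b) -> (freed b); heap: [0-39 FREE]
Op 7: c = malloc(12) -> c = 0; heap: [0-11 ALLOC][12-39 FREE]
Op 8: c = realloc(c, 18) -> c = 0; heap: [0-17 ALLOC][18-39 FREE]
malloc(17): first-fit scan over [0-17 ALLOC][18-39 FREE] -> 18

Answer: 18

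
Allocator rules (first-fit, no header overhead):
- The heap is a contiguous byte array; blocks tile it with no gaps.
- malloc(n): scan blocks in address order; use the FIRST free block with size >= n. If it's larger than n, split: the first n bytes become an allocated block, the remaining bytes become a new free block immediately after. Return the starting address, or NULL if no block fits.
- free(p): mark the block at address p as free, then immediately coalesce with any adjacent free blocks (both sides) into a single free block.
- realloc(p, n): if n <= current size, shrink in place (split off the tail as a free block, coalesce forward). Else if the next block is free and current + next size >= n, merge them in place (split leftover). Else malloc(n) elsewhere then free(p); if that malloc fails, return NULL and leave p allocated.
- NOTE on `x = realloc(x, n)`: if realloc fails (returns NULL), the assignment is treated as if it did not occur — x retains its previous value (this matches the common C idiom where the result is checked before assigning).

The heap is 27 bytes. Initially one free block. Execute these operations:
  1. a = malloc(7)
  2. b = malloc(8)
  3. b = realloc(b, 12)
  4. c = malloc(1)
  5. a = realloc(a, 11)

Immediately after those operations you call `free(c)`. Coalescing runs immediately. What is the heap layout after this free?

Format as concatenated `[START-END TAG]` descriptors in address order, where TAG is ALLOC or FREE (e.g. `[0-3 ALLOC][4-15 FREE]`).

Answer: [0-6 ALLOC][7-18 ALLOC][19-26 FREE]

Derivation:
Op 1: a = malloc(7) -> a = 0; heap: [0-6 ALLOC][7-26 FREE]
Op 2: b = malloc(8) -> b = 7; heap: [0-6 ALLOC][7-14 ALLOC][15-26 FREE]
Op 3: b = realloc(b, 12) -> b = 7; heap: [0-6 ALLOC][7-18 ALLOC][19-26 FREE]
Op 4: c = malloc(1) -> c = 19; heap: [0-6 ALLOC][7-18 ALLOC][19-19 ALLOC][20-26 FREE]
Op 5: a = realloc(a, 11) -> NULL (a unchanged); heap: [0-6 ALLOC][7-18 ALLOC][19-19 ALLOC][20-26 FREE]
free(c): c = 19 -> block [19-19 ALLOC]; mark free, coalesce with adjacent free neighbors -> [0-6 ALLOC][7-18 ALLOC][19-26 FREE]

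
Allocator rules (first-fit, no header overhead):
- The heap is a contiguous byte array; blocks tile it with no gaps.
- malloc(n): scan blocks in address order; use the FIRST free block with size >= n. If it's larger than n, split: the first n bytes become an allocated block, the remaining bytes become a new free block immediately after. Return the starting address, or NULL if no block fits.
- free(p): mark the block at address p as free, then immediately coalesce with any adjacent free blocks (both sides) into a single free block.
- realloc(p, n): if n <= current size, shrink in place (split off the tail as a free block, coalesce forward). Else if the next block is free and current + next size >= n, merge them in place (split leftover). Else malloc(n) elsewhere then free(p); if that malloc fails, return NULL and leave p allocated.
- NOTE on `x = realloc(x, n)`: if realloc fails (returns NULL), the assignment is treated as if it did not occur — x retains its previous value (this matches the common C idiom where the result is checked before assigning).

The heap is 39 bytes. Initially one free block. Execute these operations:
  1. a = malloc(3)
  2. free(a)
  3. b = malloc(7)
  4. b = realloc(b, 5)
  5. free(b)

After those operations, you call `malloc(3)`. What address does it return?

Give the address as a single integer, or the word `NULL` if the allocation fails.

Op 1: a = malloc(3) -> a = 0; heap: [0-2 ALLOC][3-38 FREE]
Op 2: free(a) -> (freed a); heap: [0-38 FREE]
Op 3: b = malloc(7) -> b = 0; heap: [0-6 ALLOC][7-38 FREE]
Op 4: b = realloc(b, 5) -> b = 0; heap: [0-4 ALLOC][5-38 FREE]
Op 5: free(b) -> (freed b); heap: [0-38 FREE]
malloc(3): first-fit scan over [0-38 FREE] -> 0

Answer: 0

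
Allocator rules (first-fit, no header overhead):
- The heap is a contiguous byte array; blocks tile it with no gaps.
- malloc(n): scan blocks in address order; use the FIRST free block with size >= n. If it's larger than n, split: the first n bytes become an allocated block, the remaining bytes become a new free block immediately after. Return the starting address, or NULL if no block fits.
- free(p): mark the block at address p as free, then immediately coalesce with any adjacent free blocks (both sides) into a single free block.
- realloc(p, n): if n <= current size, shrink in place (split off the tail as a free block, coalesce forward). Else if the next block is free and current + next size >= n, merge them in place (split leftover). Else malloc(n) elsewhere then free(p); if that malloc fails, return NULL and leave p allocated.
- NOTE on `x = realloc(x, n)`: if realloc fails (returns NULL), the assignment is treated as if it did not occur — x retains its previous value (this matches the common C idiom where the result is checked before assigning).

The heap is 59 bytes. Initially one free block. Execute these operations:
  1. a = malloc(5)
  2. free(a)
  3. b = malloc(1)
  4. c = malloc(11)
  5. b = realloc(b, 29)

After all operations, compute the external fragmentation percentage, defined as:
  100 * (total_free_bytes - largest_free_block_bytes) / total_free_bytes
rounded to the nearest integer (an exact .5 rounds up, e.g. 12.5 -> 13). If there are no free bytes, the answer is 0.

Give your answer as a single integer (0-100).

Answer: 5

Derivation:
Op 1: a = malloc(5) -> a = 0; heap: [0-4 ALLOC][5-58 FREE]
Op 2: free(a) -> (freed a); heap: [0-58 FREE]
Op 3: b = malloc(1) -> b = 0; heap: [0-0 ALLOC][1-58 FREE]
Op 4: c = malloc(11) -> c = 1; heap: [0-0 ALLOC][1-11 ALLOC][12-58 FREE]
Op 5: b = realloc(b, 29) -> b = 12; heap: [0-0 FREE][1-11 ALLOC][12-40 ALLOC][41-58 FREE]
Free blocks: [1 18] total_free=19 largest=18 -> 100*(19-18)/19 = 100/19 ≈ 5.263 -> rounds to 5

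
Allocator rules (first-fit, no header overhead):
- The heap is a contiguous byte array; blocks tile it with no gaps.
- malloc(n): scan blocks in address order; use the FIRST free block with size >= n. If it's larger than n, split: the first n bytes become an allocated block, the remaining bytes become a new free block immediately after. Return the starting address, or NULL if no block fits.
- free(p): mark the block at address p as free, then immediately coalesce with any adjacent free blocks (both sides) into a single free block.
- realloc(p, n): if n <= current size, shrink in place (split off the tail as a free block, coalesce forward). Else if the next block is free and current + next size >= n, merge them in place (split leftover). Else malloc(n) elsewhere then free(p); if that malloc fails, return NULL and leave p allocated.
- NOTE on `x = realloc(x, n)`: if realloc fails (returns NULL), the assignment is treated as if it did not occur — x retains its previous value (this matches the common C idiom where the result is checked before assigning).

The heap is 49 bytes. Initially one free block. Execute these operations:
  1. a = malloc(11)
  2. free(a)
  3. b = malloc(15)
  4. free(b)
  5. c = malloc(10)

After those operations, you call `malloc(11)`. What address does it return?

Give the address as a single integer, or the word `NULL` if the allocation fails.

Answer: 10

Derivation:
Op 1: a = malloc(11) -> a = 0; heap: [0-10 ALLOC][11-48 FREE]
Op 2: free(a) -> (freed a); heap: [0-48 FREE]
Op 3: b = malloc(15) -> b = 0; heap: [0-14 ALLOC][15-48 FREE]
Op 4: free(b) -> (freed b); heap: [0-48 FREE]
Op 5: c = malloc(10) -> c = 0; heap: [0-9 ALLOC][10-48 FREE]
malloc(11): first-fit scan over [0-9 ALLOC][10-48 FREE] -> 10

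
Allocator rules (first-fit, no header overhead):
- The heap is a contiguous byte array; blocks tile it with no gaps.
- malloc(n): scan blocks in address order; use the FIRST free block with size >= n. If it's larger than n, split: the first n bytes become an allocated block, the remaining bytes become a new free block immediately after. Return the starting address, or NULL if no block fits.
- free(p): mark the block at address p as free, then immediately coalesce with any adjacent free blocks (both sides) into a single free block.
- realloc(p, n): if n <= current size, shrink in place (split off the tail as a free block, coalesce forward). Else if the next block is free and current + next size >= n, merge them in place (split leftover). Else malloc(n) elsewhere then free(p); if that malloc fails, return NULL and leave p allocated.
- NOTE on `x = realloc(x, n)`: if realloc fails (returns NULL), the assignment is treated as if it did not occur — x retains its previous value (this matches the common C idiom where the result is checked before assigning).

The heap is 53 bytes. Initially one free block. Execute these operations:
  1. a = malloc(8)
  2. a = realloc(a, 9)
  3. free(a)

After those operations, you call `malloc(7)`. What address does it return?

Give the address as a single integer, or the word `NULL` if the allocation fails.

Answer: 0

Derivation:
Op 1: a = malloc(8) -> a = 0; heap: [0-7 ALLOC][8-52 FREE]
Op 2: a = realloc(a, 9) -> a = 0; heap: [0-8 ALLOC][9-52 FREE]
Op 3: free(a) -> (freed a); heap: [0-52 FREE]
malloc(7): first-fit scan over [0-52 FREE] -> 0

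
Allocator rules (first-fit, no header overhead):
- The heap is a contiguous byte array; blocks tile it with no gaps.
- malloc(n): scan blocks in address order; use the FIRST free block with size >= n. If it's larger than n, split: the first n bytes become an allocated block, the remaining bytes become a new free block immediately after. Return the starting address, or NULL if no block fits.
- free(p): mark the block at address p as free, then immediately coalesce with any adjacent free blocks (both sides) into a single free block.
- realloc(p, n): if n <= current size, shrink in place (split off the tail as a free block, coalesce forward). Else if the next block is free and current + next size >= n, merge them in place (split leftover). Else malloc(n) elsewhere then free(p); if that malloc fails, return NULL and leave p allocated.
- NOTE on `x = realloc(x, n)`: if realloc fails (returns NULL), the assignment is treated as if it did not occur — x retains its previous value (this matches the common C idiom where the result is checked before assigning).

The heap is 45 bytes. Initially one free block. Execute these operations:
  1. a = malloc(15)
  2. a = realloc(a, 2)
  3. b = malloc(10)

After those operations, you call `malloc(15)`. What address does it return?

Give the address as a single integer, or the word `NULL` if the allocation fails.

Op 1: a = malloc(15) -> a = 0; heap: [0-14 ALLOC][15-44 FREE]
Op 2: a = realloc(a, 2) -> a = 0; heap: [0-1 ALLOC][2-44 FREE]
Op 3: b = malloc(10) -> b = 2; heap: [0-1 ALLOC][2-11 ALLOC][12-44 FREE]
malloc(15): first-fit scan over [0-1 ALLOC][2-11 ALLOC][12-44 FREE] -> 12

Answer: 12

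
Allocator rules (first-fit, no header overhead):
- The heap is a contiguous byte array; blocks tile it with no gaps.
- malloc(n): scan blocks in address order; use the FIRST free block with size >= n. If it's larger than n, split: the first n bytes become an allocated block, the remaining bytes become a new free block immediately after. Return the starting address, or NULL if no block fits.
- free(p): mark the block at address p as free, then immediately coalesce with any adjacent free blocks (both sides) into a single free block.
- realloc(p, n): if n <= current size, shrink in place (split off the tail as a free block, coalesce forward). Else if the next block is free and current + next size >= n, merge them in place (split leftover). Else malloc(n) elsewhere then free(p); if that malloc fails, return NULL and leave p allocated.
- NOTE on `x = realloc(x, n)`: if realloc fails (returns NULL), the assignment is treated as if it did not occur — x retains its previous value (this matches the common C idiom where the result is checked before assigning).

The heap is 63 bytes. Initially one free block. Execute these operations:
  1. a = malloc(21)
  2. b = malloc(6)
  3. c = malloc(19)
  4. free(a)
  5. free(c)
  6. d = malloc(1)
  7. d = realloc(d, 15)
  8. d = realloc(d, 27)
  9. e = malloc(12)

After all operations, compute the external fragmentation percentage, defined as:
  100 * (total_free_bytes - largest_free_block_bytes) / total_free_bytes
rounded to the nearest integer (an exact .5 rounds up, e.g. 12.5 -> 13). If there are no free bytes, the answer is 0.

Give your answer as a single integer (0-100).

Answer: 50

Derivation:
Op 1: a = malloc(21) -> a = 0; heap: [0-20 ALLOC][21-62 FREE]
Op 2: b = malloc(6) -> b = 21; heap: [0-20 ALLOC][21-26 ALLOC][27-62 FREE]
Op 3: c = malloc(19) -> c = 27; heap: [0-20 ALLOC][21-26 ALLOC][27-45 ALLOC][46-62 FREE]
Op 4: free(a) -> (freed a); heap: [0-20 FREE][21-26 ALLOC][27-45 ALLOC][46-62 FREE]
Op 5: free(c) -> (freed c); heap: [0-20 FREE][21-26 ALLOC][27-62 FREE]
Op 6: d = malloc(1) -> d = 0; heap: [0-0 ALLOC][1-20 FREE][21-26 ALLOC][27-62 FREE]
Op 7: d = realloc(d, 15) -> d = 0; heap: [0-14 ALLOC][15-20 FREE][21-26 ALLOC][27-62 FREE]
Op 8: d = realloc(d, 27) -> d = 27; heap: [0-20 FREE][21-26 ALLOC][27-53 ALLOC][54-62 FREE]
Op 9: e = malloc(12) -> e = 0; heap: [0-11 ALLOC][12-20 FREE][21-26 ALLOC][27-53 ALLOC][54-62 FREE]
Free blocks: [9 9] total_free=18 largest=9 -> 100*(18-9)/18 = 900/18 = 50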